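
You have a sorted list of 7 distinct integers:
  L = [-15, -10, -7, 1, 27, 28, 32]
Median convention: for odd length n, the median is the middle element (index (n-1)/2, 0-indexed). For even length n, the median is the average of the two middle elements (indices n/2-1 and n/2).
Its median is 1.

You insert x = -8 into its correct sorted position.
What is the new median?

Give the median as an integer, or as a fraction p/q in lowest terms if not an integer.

Answer: -3

Derivation:
Old list (sorted, length 7): [-15, -10, -7, 1, 27, 28, 32]
Old median = 1
Insert x = -8
Old length odd (7). Middle was index 3 = 1.
New length even (8). New median = avg of two middle elements.
x = -8: 2 elements are < x, 5 elements are > x.
New sorted list: [-15, -10, -8, -7, 1, 27, 28, 32]
New median = -3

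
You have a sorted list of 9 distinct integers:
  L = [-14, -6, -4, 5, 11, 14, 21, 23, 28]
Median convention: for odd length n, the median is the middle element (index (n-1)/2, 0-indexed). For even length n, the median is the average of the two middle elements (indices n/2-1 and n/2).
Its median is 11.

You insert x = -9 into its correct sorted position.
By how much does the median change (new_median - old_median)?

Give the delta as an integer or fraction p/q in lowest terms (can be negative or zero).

Old median = 11
After inserting x = -9: new sorted = [-14, -9, -6, -4, 5, 11, 14, 21, 23, 28]
New median = 8
Delta = 8 - 11 = -3

Answer: -3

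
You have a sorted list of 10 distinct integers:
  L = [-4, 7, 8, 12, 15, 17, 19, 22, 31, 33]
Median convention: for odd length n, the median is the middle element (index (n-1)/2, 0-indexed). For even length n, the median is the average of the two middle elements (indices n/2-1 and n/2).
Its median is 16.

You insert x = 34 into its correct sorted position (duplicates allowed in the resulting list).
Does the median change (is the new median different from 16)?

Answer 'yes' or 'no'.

Answer: yes

Derivation:
Old median = 16
Insert x = 34
New median = 17
Changed? yes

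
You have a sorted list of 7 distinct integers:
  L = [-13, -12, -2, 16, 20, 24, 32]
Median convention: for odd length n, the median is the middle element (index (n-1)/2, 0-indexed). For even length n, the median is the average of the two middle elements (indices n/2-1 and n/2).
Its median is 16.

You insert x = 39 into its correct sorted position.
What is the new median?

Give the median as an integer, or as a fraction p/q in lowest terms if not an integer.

Old list (sorted, length 7): [-13, -12, -2, 16, 20, 24, 32]
Old median = 16
Insert x = 39
Old length odd (7). Middle was index 3 = 16.
New length even (8). New median = avg of two middle elements.
x = 39: 7 elements are < x, 0 elements are > x.
New sorted list: [-13, -12, -2, 16, 20, 24, 32, 39]
New median = 18

Answer: 18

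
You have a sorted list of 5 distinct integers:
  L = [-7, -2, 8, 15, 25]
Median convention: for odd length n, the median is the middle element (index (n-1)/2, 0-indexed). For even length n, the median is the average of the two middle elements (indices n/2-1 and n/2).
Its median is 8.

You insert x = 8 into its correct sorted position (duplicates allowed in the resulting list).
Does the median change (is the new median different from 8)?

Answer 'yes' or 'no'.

Old median = 8
Insert x = 8
New median = 8
Changed? no

Answer: no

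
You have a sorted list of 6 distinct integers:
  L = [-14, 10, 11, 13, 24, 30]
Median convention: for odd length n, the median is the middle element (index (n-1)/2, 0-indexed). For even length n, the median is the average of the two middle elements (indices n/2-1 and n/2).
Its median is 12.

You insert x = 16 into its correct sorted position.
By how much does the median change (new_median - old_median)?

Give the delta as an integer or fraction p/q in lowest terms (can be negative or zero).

Old median = 12
After inserting x = 16: new sorted = [-14, 10, 11, 13, 16, 24, 30]
New median = 13
Delta = 13 - 12 = 1

Answer: 1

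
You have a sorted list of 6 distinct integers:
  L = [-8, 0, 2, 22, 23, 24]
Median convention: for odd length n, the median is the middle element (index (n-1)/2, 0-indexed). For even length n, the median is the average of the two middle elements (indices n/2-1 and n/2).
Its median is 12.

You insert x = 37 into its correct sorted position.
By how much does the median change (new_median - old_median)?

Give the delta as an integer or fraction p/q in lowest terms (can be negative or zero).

Answer: 10

Derivation:
Old median = 12
After inserting x = 37: new sorted = [-8, 0, 2, 22, 23, 24, 37]
New median = 22
Delta = 22 - 12 = 10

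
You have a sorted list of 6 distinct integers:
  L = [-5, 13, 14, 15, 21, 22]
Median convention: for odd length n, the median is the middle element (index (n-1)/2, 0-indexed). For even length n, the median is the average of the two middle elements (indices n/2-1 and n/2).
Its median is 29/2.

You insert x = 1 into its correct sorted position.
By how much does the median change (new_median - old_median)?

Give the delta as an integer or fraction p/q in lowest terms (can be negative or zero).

Old median = 29/2
After inserting x = 1: new sorted = [-5, 1, 13, 14, 15, 21, 22]
New median = 14
Delta = 14 - 29/2 = -1/2

Answer: -1/2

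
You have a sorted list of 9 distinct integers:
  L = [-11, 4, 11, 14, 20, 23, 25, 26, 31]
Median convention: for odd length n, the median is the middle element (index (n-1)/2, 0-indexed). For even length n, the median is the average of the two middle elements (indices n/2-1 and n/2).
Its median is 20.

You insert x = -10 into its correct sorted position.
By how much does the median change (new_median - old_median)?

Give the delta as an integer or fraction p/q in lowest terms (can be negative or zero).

Answer: -3

Derivation:
Old median = 20
After inserting x = -10: new sorted = [-11, -10, 4, 11, 14, 20, 23, 25, 26, 31]
New median = 17
Delta = 17 - 20 = -3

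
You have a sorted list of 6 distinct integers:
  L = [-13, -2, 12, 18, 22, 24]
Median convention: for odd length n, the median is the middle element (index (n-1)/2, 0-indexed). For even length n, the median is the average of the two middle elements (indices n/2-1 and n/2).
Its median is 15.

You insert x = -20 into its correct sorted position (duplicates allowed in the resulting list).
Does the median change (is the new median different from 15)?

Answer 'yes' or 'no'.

Answer: yes

Derivation:
Old median = 15
Insert x = -20
New median = 12
Changed? yes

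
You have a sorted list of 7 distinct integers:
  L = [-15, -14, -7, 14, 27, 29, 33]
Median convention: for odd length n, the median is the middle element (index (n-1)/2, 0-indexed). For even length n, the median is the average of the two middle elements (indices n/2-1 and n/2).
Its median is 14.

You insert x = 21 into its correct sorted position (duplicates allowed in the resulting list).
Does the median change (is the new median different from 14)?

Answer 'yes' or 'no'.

Old median = 14
Insert x = 21
New median = 35/2
Changed? yes

Answer: yes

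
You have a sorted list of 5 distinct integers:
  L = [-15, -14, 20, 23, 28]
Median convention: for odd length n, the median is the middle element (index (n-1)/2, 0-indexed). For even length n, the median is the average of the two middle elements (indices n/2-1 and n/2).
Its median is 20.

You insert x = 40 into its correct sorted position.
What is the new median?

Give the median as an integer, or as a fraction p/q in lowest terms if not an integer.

Answer: 43/2

Derivation:
Old list (sorted, length 5): [-15, -14, 20, 23, 28]
Old median = 20
Insert x = 40
Old length odd (5). Middle was index 2 = 20.
New length even (6). New median = avg of two middle elements.
x = 40: 5 elements are < x, 0 elements are > x.
New sorted list: [-15, -14, 20, 23, 28, 40]
New median = 43/2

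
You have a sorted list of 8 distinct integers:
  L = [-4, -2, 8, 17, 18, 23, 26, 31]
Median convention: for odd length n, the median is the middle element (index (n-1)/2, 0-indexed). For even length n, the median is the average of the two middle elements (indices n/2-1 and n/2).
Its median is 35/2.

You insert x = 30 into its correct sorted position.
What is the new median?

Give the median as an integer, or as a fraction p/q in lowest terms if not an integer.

Old list (sorted, length 8): [-4, -2, 8, 17, 18, 23, 26, 31]
Old median = 35/2
Insert x = 30
Old length even (8). Middle pair: indices 3,4 = 17,18.
New length odd (9). New median = single middle element.
x = 30: 7 elements are < x, 1 elements are > x.
New sorted list: [-4, -2, 8, 17, 18, 23, 26, 30, 31]
New median = 18

Answer: 18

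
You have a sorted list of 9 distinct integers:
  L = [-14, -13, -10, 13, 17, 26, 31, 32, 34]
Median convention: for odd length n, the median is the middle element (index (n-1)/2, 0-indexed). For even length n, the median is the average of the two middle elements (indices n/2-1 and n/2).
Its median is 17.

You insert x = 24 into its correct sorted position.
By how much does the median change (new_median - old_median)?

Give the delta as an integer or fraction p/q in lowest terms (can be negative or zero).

Old median = 17
After inserting x = 24: new sorted = [-14, -13, -10, 13, 17, 24, 26, 31, 32, 34]
New median = 41/2
Delta = 41/2 - 17 = 7/2

Answer: 7/2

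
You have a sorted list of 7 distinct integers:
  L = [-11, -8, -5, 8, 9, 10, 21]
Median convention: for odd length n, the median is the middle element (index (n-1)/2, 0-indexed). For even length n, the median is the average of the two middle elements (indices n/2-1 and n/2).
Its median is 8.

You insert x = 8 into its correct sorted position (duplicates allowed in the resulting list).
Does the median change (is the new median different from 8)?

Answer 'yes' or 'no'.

Answer: no

Derivation:
Old median = 8
Insert x = 8
New median = 8
Changed? no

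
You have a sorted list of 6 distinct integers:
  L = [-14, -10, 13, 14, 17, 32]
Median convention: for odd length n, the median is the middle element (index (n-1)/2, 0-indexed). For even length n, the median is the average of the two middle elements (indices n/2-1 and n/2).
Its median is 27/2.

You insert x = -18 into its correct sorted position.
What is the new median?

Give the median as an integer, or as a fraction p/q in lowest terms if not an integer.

Old list (sorted, length 6): [-14, -10, 13, 14, 17, 32]
Old median = 27/2
Insert x = -18
Old length even (6). Middle pair: indices 2,3 = 13,14.
New length odd (7). New median = single middle element.
x = -18: 0 elements are < x, 6 elements are > x.
New sorted list: [-18, -14, -10, 13, 14, 17, 32]
New median = 13

Answer: 13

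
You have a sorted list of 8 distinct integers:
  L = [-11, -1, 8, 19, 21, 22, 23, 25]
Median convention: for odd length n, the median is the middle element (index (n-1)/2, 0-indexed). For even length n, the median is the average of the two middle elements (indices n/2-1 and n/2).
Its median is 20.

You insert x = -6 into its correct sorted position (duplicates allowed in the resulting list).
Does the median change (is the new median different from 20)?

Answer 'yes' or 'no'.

Answer: yes

Derivation:
Old median = 20
Insert x = -6
New median = 19
Changed? yes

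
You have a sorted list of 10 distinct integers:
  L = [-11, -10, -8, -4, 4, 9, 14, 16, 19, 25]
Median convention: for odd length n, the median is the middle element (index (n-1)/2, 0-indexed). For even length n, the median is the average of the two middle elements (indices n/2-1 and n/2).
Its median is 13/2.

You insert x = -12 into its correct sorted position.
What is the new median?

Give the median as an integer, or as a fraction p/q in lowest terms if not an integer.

Old list (sorted, length 10): [-11, -10, -8, -4, 4, 9, 14, 16, 19, 25]
Old median = 13/2
Insert x = -12
Old length even (10). Middle pair: indices 4,5 = 4,9.
New length odd (11). New median = single middle element.
x = -12: 0 elements are < x, 10 elements are > x.
New sorted list: [-12, -11, -10, -8, -4, 4, 9, 14, 16, 19, 25]
New median = 4

Answer: 4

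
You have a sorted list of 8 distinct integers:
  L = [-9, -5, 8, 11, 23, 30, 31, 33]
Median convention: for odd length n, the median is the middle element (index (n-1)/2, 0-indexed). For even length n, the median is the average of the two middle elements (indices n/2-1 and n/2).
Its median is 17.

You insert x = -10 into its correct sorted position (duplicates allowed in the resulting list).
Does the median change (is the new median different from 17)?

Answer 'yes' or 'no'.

Old median = 17
Insert x = -10
New median = 11
Changed? yes

Answer: yes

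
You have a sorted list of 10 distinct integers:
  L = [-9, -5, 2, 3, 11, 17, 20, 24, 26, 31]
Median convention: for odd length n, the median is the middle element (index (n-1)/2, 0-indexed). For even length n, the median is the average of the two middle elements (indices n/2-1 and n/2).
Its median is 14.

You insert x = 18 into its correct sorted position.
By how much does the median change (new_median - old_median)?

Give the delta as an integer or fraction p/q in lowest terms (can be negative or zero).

Answer: 3

Derivation:
Old median = 14
After inserting x = 18: new sorted = [-9, -5, 2, 3, 11, 17, 18, 20, 24, 26, 31]
New median = 17
Delta = 17 - 14 = 3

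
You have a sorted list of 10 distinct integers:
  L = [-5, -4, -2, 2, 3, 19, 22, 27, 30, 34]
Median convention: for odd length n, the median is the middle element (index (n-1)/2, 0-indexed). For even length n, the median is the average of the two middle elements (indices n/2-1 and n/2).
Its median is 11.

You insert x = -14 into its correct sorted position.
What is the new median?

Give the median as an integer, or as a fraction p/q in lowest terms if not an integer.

Old list (sorted, length 10): [-5, -4, -2, 2, 3, 19, 22, 27, 30, 34]
Old median = 11
Insert x = -14
Old length even (10). Middle pair: indices 4,5 = 3,19.
New length odd (11). New median = single middle element.
x = -14: 0 elements are < x, 10 elements are > x.
New sorted list: [-14, -5, -4, -2, 2, 3, 19, 22, 27, 30, 34]
New median = 3

Answer: 3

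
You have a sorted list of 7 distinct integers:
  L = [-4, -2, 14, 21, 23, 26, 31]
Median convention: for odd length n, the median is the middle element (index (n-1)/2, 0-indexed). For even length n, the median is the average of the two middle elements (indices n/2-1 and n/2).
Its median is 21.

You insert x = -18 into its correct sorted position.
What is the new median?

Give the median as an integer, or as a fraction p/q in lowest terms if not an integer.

Old list (sorted, length 7): [-4, -2, 14, 21, 23, 26, 31]
Old median = 21
Insert x = -18
Old length odd (7). Middle was index 3 = 21.
New length even (8). New median = avg of two middle elements.
x = -18: 0 elements are < x, 7 elements are > x.
New sorted list: [-18, -4, -2, 14, 21, 23, 26, 31]
New median = 35/2

Answer: 35/2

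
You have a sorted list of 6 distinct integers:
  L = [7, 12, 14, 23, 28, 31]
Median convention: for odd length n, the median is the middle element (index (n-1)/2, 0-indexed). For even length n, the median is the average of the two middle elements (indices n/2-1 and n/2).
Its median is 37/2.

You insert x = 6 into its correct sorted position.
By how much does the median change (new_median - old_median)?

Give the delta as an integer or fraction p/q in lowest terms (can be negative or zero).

Old median = 37/2
After inserting x = 6: new sorted = [6, 7, 12, 14, 23, 28, 31]
New median = 14
Delta = 14 - 37/2 = -9/2

Answer: -9/2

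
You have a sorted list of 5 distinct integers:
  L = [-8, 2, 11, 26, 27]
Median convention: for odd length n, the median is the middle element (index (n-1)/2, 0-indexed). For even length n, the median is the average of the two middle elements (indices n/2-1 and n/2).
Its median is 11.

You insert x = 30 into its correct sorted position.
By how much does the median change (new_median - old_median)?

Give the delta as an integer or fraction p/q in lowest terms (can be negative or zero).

Answer: 15/2

Derivation:
Old median = 11
After inserting x = 30: new sorted = [-8, 2, 11, 26, 27, 30]
New median = 37/2
Delta = 37/2 - 11 = 15/2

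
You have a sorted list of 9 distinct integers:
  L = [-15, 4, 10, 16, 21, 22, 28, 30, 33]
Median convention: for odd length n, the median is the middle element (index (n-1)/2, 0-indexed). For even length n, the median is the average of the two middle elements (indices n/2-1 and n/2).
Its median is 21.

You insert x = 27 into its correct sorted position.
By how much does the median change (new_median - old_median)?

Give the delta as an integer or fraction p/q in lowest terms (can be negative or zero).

Old median = 21
After inserting x = 27: new sorted = [-15, 4, 10, 16, 21, 22, 27, 28, 30, 33]
New median = 43/2
Delta = 43/2 - 21 = 1/2

Answer: 1/2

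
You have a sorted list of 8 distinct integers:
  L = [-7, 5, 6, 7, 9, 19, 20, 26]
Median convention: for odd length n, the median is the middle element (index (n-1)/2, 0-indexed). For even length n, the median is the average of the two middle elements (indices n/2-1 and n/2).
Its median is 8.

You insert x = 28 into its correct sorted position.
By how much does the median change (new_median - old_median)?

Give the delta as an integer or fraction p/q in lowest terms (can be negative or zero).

Answer: 1

Derivation:
Old median = 8
After inserting x = 28: new sorted = [-7, 5, 6, 7, 9, 19, 20, 26, 28]
New median = 9
Delta = 9 - 8 = 1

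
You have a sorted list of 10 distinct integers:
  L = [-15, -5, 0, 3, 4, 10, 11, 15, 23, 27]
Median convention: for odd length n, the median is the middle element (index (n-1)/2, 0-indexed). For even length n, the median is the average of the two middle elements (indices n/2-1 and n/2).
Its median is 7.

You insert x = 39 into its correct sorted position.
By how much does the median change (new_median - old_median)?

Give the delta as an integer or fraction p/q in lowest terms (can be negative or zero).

Answer: 3

Derivation:
Old median = 7
After inserting x = 39: new sorted = [-15, -5, 0, 3, 4, 10, 11, 15, 23, 27, 39]
New median = 10
Delta = 10 - 7 = 3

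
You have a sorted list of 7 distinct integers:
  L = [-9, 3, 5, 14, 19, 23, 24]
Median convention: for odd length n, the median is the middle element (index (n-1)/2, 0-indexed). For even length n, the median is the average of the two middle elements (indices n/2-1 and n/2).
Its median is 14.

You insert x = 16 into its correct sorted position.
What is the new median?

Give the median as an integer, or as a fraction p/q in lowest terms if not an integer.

Answer: 15

Derivation:
Old list (sorted, length 7): [-9, 3, 5, 14, 19, 23, 24]
Old median = 14
Insert x = 16
Old length odd (7). Middle was index 3 = 14.
New length even (8). New median = avg of two middle elements.
x = 16: 4 elements are < x, 3 elements are > x.
New sorted list: [-9, 3, 5, 14, 16, 19, 23, 24]
New median = 15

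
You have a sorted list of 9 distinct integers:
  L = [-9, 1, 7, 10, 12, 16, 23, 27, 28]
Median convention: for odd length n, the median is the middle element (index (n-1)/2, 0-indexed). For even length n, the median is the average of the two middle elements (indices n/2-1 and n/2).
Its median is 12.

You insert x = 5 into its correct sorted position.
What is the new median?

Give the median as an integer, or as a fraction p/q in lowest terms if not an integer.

Old list (sorted, length 9): [-9, 1, 7, 10, 12, 16, 23, 27, 28]
Old median = 12
Insert x = 5
Old length odd (9). Middle was index 4 = 12.
New length even (10). New median = avg of two middle elements.
x = 5: 2 elements are < x, 7 elements are > x.
New sorted list: [-9, 1, 5, 7, 10, 12, 16, 23, 27, 28]
New median = 11

Answer: 11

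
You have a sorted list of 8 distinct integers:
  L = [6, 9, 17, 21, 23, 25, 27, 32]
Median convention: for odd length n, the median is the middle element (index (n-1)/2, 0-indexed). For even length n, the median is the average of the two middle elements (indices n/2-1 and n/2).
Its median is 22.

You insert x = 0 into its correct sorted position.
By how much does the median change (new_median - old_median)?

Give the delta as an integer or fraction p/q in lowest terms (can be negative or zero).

Old median = 22
After inserting x = 0: new sorted = [0, 6, 9, 17, 21, 23, 25, 27, 32]
New median = 21
Delta = 21 - 22 = -1

Answer: -1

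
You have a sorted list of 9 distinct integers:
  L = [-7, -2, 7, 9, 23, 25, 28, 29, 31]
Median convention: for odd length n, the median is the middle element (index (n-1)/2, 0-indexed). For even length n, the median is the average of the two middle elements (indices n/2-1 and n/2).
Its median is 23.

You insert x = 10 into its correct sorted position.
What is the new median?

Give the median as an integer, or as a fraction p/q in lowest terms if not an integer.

Old list (sorted, length 9): [-7, -2, 7, 9, 23, 25, 28, 29, 31]
Old median = 23
Insert x = 10
Old length odd (9). Middle was index 4 = 23.
New length even (10). New median = avg of two middle elements.
x = 10: 4 elements are < x, 5 elements are > x.
New sorted list: [-7, -2, 7, 9, 10, 23, 25, 28, 29, 31]
New median = 33/2

Answer: 33/2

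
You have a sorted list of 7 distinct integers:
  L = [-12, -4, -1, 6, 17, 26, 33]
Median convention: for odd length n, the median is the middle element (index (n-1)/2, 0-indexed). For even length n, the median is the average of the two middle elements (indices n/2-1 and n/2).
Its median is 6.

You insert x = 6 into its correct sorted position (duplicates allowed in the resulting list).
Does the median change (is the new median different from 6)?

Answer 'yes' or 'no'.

Answer: no

Derivation:
Old median = 6
Insert x = 6
New median = 6
Changed? no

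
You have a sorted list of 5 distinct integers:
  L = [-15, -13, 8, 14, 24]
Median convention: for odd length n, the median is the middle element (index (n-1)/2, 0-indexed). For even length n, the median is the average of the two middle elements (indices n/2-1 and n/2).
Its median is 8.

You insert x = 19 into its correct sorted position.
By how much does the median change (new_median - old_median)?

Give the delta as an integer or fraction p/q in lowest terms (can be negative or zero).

Answer: 3

Derivation:
Old median = 8
After inserting x = 19: new sorted = [-15, -13, 8, 14, 19, 24]
New median = 11
Delta = 11 - 8 = 3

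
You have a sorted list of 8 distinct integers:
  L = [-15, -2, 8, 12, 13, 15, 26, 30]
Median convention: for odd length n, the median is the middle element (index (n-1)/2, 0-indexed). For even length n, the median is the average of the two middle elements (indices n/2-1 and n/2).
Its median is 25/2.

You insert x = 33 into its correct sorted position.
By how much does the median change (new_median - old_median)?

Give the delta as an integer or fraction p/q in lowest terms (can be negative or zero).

Answer: 1/2

Derivation:
Old median = 25/2
After inserting x = 33: new sorted = [-15, -2, 8, 12, 13, 15, 26, 30, 33]
New median = 13
Delta = 13 - 25/2 = 1/2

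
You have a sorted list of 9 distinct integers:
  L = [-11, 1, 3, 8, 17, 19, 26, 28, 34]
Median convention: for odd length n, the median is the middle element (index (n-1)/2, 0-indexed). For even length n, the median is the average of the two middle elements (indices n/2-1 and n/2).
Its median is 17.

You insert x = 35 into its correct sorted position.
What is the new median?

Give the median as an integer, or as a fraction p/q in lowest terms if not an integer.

Answer: 18

Derivation:
Old list (sorted, length 9): [-11, 1, 3, 8, 17, 19, 26, 28, 34]
Old median = 17
Insert x = 35
Old length odd (9). Middle was index 4 = 17.
New length even (10). New median = avg of two middle elements.
x = 35: 9 elements are < x, 0 elements are > x.
New sorted list: [-11, 1, 3, 8, 17, 19, 26, 28, 34, 35]
New median = 18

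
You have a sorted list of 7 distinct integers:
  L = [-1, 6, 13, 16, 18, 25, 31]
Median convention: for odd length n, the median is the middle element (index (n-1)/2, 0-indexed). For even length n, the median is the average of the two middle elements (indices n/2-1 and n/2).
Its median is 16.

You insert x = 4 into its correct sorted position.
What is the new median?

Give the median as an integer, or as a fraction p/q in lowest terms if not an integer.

Old list (sorted, length 7): [-1, 6, 13, 16, 18, 25, 31]
Old median = 16
Insert x = 4
Old length odd (7). Middle was index 3 = 16.
New length even (8). New median = avg of two middle elements.
x = 4: 1 elements are < x, 6 elements are > x.
New sorted list: [-1, 4, 6, 13, 16, 18, 25, 31]
New median = 29/2

Answer: 29/2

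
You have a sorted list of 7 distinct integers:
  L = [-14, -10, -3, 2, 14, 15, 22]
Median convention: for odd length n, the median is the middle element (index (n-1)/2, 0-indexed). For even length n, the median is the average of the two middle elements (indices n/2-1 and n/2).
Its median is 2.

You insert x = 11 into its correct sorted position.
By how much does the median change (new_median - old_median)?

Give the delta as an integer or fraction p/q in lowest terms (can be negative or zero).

Old median = 2
After inserting x = 11: new sorted = [-14, -10, -3, 2, 11, 14, 15, 22]
New median = 13/2
Delta = 13/2 - 2 = 9/2

Answer: 9/2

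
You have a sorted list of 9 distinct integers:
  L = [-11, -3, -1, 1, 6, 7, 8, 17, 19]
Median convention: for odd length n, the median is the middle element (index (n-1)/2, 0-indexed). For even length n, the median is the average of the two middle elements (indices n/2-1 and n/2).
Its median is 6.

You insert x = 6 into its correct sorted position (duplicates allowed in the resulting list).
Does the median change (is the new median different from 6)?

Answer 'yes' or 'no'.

Old median = 6
Insert x = 6
New median = 6
Changed? no

Answer: no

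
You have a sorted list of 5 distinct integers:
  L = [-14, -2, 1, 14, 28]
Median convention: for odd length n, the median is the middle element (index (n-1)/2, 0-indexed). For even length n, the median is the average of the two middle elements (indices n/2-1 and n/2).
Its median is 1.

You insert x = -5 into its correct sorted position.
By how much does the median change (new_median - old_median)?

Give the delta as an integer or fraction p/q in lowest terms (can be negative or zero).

Answer: -3/2

Derivation:
Old median = 1
After inserting x = -5: new sorted = [-14, -5, -2, 1, 14, 28]
New median = -1/2
Delta = -1/2 - 1 = -3/2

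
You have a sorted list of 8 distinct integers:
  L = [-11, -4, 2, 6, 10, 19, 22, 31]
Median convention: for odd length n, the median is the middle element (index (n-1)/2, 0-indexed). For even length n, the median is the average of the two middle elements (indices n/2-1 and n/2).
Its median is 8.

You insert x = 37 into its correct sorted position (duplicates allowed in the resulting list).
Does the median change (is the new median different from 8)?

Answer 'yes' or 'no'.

Answer: yes

Derivation:
Old median = 8
Insert x = 37
New median = 10
Changed? yes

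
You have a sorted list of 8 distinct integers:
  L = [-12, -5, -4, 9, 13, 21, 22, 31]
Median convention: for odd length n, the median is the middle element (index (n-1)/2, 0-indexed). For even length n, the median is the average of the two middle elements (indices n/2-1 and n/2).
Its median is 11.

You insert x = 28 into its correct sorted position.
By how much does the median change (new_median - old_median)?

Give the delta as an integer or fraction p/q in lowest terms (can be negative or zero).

Old median = 11
After inserting x = 28: new sorted = [-12, -5, -4, 9, 13, 21, 22, 28, 31]
New median = 13
Delta = 13 - 11 = 2

Answer: 2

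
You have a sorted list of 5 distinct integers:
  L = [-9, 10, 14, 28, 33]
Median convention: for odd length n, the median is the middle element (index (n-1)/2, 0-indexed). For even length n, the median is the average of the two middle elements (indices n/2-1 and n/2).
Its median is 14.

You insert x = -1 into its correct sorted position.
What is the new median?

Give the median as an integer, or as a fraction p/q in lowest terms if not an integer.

Answer: 12

Derivation:
Old list (sorted, length 5): [-9, 10, 14, 28, 33]
Old median = 14
Insert x = -1
Old length odd (5). Middle was index 2 = 14.
New length even (6). New median = avg of two middle elements.
x = -1: 1 elements are < x, 4 elements are > x.
New sorted list: [-9, -1, 10, 14, 28, 33]
New median = 12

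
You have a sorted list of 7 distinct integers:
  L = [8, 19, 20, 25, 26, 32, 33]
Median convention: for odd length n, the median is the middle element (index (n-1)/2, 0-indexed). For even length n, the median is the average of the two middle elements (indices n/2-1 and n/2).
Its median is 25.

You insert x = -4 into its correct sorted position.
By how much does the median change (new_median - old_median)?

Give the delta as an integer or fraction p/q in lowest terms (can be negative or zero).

Old median = 25
After inserting x = -4: new sorted = [-4, 8, 19, 20, 25, 26, 32, 33]
New median = 45/2
Delta = 45/2 - 25 = -5/2

Answer: -5/2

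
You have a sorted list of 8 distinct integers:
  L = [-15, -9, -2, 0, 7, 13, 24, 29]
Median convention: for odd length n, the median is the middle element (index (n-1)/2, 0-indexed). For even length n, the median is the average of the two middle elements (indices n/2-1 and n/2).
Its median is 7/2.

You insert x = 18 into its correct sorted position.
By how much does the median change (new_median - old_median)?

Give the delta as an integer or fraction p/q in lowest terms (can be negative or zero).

Old median = 7/2
After inserting x = 18: new sorted = [-15, -9, -2, 0, 7, 13, 18, 24, 29]
New median = 7
Delta = 7 - 7/2 = 7/2

Answer: 7/2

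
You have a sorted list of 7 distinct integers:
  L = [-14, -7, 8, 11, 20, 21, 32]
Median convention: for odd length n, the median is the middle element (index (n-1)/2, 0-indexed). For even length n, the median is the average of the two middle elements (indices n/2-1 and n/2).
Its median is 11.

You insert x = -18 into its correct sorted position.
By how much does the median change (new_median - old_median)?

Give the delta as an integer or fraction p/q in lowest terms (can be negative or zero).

Old median = 11
After inserting x = -18: new sorted = [-18, -14, -7, 8, 11, 20, 21, 32]
New median = 19/2
Delta = 19/2 - 11 = -3/2

Answer: -3/2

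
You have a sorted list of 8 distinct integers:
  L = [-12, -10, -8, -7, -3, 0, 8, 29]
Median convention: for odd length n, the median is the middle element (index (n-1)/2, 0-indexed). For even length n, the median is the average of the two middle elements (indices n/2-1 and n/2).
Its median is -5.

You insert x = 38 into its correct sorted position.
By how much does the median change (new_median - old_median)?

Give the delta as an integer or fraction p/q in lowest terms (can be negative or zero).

Answer: 2

Derivation:
Old median = -5
After inserting x = 38: new sorted = [-12, -10, -8, -7, -3, 0, 8, 29, 38]
New median = -3
Delta = -3 - -5 = 2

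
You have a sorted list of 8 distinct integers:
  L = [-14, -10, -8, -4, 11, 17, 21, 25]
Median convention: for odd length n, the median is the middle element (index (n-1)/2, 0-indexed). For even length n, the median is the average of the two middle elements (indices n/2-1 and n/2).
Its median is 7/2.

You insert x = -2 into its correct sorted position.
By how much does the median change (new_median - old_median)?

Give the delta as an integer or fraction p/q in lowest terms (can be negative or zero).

Old median = 7/2
After inserting x = -2: new sorted = [-14, -10, -8, -4, -2, 11, 17, 21, 25]
New median = -2
Delta = -2 - 7/2 = -11/2

Answer: -11/2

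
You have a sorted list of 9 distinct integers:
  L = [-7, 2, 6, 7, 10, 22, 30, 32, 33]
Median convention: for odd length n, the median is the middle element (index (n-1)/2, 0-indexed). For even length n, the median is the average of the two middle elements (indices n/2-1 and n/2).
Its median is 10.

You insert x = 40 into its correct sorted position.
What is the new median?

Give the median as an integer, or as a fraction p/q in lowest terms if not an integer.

Answer: 16

Derivation:
Old list (sorted, length 9): [-7, 2, 6, 7, 10, 22, 30, 32, 33]
Old median = 10
Insert x = 40
Old length odd (9). Middle was index 4 = 10.
New length even (10). New median = avg of two middle elements.
x = 40: 9 elements are < x, 0 elements are > x.
New sorted list: [-7, 2, 6, 7, 10, 22, 30, 32, 33, 40]
New median = 16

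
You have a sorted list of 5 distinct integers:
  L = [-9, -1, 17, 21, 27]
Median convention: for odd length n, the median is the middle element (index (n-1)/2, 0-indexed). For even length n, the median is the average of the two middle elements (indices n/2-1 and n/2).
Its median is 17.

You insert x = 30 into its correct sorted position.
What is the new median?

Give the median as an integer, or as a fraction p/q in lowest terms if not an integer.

Answer: 19

Derivation:
Old list (sorted, length 5): [-9, -1, 17, 21, 27]
Old median = 17
Insert x = 30
Old length odd (5). Middle was index 2 = 17.
New length even (6). New median = avg of two middle elements.
x = 30: 5 elements are < x, 0 elements are > x.
New sorted list: [-9, -1, 17, 21, 27, 30]
New median = 19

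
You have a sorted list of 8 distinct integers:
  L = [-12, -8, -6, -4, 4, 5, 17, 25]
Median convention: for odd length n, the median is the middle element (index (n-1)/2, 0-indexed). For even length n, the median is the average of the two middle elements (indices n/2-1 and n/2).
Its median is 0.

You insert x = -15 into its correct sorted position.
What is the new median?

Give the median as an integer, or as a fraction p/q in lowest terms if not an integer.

Answer: -4

Derivation:
Old list (sorted, length 8): [-12, -8, -6, -4, 4, 5, 17, 25]
Old median = 0
Insert x = -15
Old length even (8). Middle pair: indices 3,4 = -4,4.
New length odd (9). New median = single middle element.
x = -15: 0 elements are < x, 8 elements are > x.
New sorted list: [-15, -12, -8, -6, -4, 4, 5, 17, 25]
New median = -4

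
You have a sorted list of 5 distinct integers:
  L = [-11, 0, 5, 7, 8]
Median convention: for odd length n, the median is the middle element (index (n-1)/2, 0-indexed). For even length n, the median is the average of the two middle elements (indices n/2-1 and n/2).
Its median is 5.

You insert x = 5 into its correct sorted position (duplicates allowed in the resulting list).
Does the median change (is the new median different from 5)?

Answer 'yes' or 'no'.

Old median = 5
Insert x = 5
New median = 5
Changed? no

Answer: no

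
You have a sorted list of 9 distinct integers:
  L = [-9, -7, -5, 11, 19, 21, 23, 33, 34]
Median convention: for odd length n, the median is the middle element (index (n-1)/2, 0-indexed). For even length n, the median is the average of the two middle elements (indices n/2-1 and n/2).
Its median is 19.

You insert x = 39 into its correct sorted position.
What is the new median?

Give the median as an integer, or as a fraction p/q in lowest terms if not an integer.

Answer: 20

Derivation:
Old list (sorted, length 9): [-9, -7, -5, 11, 19, 21, 23, 33, 34]
Old median = 19
Insert x = 39
Old length odd (9). Middle was index 4 = 19.
New length even (10). New median = avg of two middle elements.
x = 39: 9 elements are < x, 0 elements are > x.
New sorted list: [-9, -7, -5, 11, 19, 21, 23, 33, 34, 39]
New median = 20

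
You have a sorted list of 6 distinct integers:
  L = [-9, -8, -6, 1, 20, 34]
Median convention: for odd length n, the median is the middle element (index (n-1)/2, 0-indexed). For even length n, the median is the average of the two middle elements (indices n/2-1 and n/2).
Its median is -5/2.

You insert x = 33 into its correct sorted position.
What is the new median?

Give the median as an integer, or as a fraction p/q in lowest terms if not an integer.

Old list (sorted, length 6): [-9, -8, -6, 1, 20, 34]
Old median = -5/2
Insert x = 33
Old length even (6). Middle pair: indices 2,3 = -6,1.
New length odd (7). New median = single middle element.
x = 33: 5 elements are < x, 1 elements are > x.
New sorted list: [-9, -8, -6, 1, 20, 33, 34]
New median = 1

Answer: 1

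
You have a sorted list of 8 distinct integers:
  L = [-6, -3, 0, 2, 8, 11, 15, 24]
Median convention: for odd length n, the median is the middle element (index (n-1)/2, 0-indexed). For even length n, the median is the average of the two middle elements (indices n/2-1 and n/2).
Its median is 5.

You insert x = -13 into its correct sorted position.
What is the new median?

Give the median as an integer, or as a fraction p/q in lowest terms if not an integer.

Answer: 2

Derivation:
Old list (sorted, length 8): [-6, -3, 0, 2, 8, 11, 15, 24]
Old median = 5
Insert x = -13
Old length even (8). Middle pair: indices 3,4 = 2,8.
New length odd (9). New median = single middle element.
x = -13: 0 elements are < x, 8 elements are > x.
New sorted list: [-13, -6, -3, 0, 2, 8, 11, 15, 24]
New median = 2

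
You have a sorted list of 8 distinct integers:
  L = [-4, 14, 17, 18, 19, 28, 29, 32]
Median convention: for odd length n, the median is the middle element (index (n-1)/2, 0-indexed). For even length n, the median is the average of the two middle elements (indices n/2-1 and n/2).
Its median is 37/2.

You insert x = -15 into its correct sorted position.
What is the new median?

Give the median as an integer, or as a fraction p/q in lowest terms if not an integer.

Old list (sorted, length 8): [-4, 14, 17, 18, 19, 28, 29, 32]
Old median = 37/2
Insert x = -15
Old length even (8). Middle pair: indices 3,4 = 18,19.
New length odd (9). New median = single middle element.
x = -15: 0 elements are < x, 8 elements are > x.
New sorted list: [-15, -4, 14, 17, 18, 19, 28, 29, 32]
New median = 18

Answer: 18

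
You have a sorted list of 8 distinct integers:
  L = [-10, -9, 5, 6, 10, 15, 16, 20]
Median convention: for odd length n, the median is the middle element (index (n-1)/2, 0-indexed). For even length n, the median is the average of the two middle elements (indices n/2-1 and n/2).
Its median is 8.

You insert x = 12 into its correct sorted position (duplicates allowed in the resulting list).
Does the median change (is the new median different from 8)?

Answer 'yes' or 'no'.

Answer: yes

Derivation:
Old median = 8
Insert x = 12
New median = 10
Changed? yes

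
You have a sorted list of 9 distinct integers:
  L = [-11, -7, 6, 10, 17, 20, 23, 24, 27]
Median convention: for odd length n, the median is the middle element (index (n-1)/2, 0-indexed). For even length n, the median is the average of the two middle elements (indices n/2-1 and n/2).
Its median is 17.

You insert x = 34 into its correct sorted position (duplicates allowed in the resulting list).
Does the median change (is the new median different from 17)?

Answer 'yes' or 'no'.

Old median = 17
Insert x = 34
New median = 37/2
Changed? yes

Answer: yes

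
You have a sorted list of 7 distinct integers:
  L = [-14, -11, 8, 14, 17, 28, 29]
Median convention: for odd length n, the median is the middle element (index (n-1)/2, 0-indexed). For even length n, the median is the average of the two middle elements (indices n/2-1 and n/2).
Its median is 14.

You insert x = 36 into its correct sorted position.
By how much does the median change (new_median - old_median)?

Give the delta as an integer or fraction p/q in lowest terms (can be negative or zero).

Old median = 14
After inserting x = 36: new sorted = [-14, -11, 8, 14, 17, 28, 29, 36]
New median = 31/2
Delta = 31/2 - 14 = 3/2

Answer: 3/2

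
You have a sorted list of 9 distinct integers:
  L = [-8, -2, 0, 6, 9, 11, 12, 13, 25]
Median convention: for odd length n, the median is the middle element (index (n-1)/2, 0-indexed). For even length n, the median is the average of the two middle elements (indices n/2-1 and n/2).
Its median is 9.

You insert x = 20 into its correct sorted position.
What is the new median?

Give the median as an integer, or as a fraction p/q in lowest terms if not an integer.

Answer: 10

Derivation:
Old list (sorted, length 9): [-8, -2, 0, 6, 9, 11, 12, 13, 25]
Old median = 9
Insert x = 20
Old length odd (9). Middle was index 4 = 9.
New length even (10). New median = avg of two middle elements.
x = 20: 8 elements are < x, 1 elements are > x.
New sorted list: [-8, -2, 0, 6, 9, 11, 12, 13, 20, 25]
New median = 10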